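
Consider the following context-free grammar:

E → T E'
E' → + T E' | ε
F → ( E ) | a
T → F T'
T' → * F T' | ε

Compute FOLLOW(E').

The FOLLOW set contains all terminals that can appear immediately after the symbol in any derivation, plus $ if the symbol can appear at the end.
Useful FIRST sets: FIRST(E') = {+, ε}, FIRST(T') = {*, ε} (both E' and T' are nullable).
FOLLOW(E): E is the start symbol → $; E appears in F → ( E ) followed by ')' → FOLLOW(E) = {), $}.
FOLLOW(E'): E' appears at the right end of E → T E' and of E' → + T E', so FOLLOW(E') ⊇ FOLLOW(E) (the second occurrence adds nothing new). FOLLOW(E') = {), $}.

Final answer: {$, )}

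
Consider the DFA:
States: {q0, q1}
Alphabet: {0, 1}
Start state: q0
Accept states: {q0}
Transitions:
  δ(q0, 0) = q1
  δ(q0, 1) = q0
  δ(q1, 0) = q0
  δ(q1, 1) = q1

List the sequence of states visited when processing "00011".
Starting at q0
Read '0': q0 -> q1
Read '0': q1 -> q0
Read '0': q0 -> q1
Read '1': q1 -> q1
Read '1': q1 -> q1

Final answer: q0 -> q1 -> q0 -> q1 -> q1 -> q1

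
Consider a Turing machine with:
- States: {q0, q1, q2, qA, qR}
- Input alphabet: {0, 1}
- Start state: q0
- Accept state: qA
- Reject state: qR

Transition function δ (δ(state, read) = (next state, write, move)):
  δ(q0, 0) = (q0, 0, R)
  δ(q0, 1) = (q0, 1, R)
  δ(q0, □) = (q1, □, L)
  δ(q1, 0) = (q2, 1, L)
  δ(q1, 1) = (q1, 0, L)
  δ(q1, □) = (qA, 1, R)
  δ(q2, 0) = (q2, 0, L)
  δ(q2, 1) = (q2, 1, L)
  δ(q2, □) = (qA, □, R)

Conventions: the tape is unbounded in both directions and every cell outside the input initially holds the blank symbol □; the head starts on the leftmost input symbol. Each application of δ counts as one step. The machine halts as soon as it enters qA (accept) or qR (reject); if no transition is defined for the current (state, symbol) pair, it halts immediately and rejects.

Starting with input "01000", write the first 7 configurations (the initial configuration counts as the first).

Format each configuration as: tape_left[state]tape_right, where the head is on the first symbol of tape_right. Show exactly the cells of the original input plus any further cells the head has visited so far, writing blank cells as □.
Step 0: [q0]01000 (head at position 0)
Step 1: δ(q0, 0) = (q0, 0, R)  ⊢  0[q0]1000 (head at position 1)
Step 2: δ(q0, 1) = (q0, 1, R)  ⊢  01[q0]000 (head at position 2)
Step 3: δ(q0, 0) = (q0, 0, R)  ⊢  010[q0]00 (head at position 3)
Step 4: δ(q0, 0) = (q0, 0, R)  ⊢  0100[q0]0 (head at position 4)
Step 5: δ(q0, 0) = (q0, 0, R)  ⊢  01000[q0]□ (head at position 5)
Step 6: δ(q0, □) = (q1, □, L)  ⊢  0100[q1]0□ (head at position 4)

Final answer: [q0]01000 ⊢ 0[q0]1000 ⊢ 01[q0]000 ⊢ 010[q0]00 ⊢ 0100[q0]0 ⊢ 01000[q0]□ ⊢ 0100[q1]0□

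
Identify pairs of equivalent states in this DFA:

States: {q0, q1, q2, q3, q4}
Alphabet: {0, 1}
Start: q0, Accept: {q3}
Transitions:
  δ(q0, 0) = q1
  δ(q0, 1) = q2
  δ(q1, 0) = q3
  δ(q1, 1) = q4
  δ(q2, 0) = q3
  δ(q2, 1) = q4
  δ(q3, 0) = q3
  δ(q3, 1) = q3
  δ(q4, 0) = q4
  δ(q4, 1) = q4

Using the table-filling algorithm:
Round 0 – mark pairs where exactly one state is accepting: (q0,q3), (q1,q3), (q2,q3), (q3,q4)
Round 1 – newly marked: (q0,q1) [on 0: q1 vs q3, already marked]; (q0,q2) [on 0: q1 vs q3, already marked]; (q1,q4) [on 0: q3 vs q4, already marked]; (q2,q4) [on 0: q3 vs q4, already marked]
Round 2 – newly marked: (q0,q4) [on 0: q1 vs q4, already marked]
No further pairs can be marked.
(q1, q2) unmarked: δ(q1,0)=q3, δ(q2,0)=q3; δ(q1,1)=q4, δ(q2,1)=q4 → equivalent
Equivalent pairs: (q1, q2)

Final answer: Equivalent pairs: (q1, q2)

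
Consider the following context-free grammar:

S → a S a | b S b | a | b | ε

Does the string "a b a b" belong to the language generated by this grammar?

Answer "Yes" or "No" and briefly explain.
Every production places the same symbol at both ends (or yields a single symbol / ε), so every derived string is a palindrome. a b a b reversed is b a b a ≠ a b a b, so it is not a palindrome and cannot be derived (already the first step fails: the string starts with a but ends with b, so neither S → a S a nor S → b S b fits).

Final answer: No - no valid derivation exists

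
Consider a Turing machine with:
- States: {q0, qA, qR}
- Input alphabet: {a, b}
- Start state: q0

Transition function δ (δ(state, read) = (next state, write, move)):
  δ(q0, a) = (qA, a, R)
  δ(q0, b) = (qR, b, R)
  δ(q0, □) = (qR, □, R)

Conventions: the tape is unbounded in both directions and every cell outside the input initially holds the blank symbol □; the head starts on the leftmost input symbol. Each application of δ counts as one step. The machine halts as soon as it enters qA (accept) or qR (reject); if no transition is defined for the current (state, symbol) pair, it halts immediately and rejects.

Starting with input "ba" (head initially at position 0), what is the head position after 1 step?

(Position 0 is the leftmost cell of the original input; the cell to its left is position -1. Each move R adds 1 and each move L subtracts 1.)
Step 0: [q0]ba (head at position 0)
Step 1: δ(q0, b) = (qR, b, R)  ⊢  b[qR]a (head at position 1)
Head position after 1 step: 1

Final answer: Position 1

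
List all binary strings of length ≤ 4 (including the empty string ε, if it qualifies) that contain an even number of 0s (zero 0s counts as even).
Checking every binary string of length 0 to 4:
  Length 0: accepted: ε | rejected: (none)
  Length 1: accepted: 1 | rejected: 0
  Length 2: accepted: 00, 11 | rejected: 01, 10
  Length 3: accepted: 001, 010, 100, 111 | rejected: 000, 011, 101, 110
  Length 4: accepted: 0000, 0011, 0101, 0110, 1001, 1010, 1100, 1111 | rejected: 0001, 0010, 0100, 0111, 1000, 1011, 1101, 1110
Total: 16 string(s).

Final answer: ε, 1, 00, 11, 001, 010, 100, 111, 0000, 0011, 0101, 0110, 1001, 1010, 1100, 1111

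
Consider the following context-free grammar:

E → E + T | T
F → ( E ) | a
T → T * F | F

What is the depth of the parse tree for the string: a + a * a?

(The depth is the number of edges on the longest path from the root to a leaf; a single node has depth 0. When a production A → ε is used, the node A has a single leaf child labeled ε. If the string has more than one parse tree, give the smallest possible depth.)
The grammar is unambiguous; the parse tree of a + a * a is:
E → E + T at the root (depth 0).
  Left E (depth 1) → T (2) → F (3) → a (4).
  Right T (depth 1) → T * F; that T (2) → F (3) → a (4); F (2) → a (3).
The longest root-to-leaf paths have 4 edges.
Depth = 4.

Final answer: 4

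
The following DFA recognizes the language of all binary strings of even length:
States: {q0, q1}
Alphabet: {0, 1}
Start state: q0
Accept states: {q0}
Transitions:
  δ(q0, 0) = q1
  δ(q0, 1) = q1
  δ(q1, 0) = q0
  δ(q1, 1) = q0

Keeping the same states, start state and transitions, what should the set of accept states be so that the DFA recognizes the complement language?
The DFA is complete (every state has a transition on every symbol), so the complement
is recognized by the same DFA with accepting and non-accepting states swapped.
Original accept states: {q0}
Complement accept states = All states - Original accept states
= {q0, q1} - {q0}
= {q1}
Complement language: strings of ODD length

Final answer: {q1}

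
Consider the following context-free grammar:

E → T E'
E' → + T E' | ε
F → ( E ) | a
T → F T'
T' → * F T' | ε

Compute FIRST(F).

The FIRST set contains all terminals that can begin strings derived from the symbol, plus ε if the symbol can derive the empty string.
FIRST(F): F → ( E ) contributes '(' and F → a contributes 'a', so FIRST(F) = {(, a}. F is not nullable.

Final answer: {(, a}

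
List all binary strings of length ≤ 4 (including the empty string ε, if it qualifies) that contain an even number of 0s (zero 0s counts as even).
Checking every binary string of length 0 to 4:
  Length 0: accepted: ε | rejected: (none)
  Length 1: accepted: 1 | rejected: 0
  Length 2: accepted: 00, 11 | rejected: 01, 10
  Length 3: accepted: 001, 010, 100, 111 | rejected: 000, 011, 101, 110
  Length 4: accepted: 0000, 0011, 0101, 0110, 1001, 1010, 1100, 1111 | rejected: 0001, 0010, 0100, 0111, 1000, 1011, 1101, 1110
Total: 16 string(s).

Final answer: ε, 1, 00, 11, 001, 010, 100, 111, 0000, 0011, 0101, 0110, 1001, 1010, 1100, 1111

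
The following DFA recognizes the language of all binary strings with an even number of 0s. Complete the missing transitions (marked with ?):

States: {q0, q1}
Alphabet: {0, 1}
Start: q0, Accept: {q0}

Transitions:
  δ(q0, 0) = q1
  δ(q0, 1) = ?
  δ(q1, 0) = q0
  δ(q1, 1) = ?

What each state remembers (consistent with the given transitions and accept states):
  q0: an even number of 0s has been read so far
  q1: an odd number of 0s has been read so far
Filling in the missing entries:
  δ(q0, 1): in q0 (an even number of 0s has been read so far), after reading 1 we have: an even number of 0s has been read so far → q0
  δ(q1, 1): in q1 (an odd number of 0s has been read so far), after reading 1 we have: an odd number of 0s has been read so far → q1

Final answer: δ(q0, 1) = q0; δ(q1, 1) = q1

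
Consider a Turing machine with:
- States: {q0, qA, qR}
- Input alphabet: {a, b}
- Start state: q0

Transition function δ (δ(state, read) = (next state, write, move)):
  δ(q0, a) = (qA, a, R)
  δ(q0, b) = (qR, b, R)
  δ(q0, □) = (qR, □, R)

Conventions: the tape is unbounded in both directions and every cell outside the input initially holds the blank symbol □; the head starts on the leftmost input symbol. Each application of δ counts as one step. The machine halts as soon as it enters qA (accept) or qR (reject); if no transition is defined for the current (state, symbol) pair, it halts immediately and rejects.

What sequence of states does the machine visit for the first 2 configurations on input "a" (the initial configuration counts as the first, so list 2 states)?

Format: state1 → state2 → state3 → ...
Step 0: [q0]a (head at position 0)
Step 1: δ(q0, a) = (qA, a, R)  ⊢  a[qA]□ (head at position 1)
Reading off the states of these 2 configurations: q0 → qA

Final answer: q0 → qA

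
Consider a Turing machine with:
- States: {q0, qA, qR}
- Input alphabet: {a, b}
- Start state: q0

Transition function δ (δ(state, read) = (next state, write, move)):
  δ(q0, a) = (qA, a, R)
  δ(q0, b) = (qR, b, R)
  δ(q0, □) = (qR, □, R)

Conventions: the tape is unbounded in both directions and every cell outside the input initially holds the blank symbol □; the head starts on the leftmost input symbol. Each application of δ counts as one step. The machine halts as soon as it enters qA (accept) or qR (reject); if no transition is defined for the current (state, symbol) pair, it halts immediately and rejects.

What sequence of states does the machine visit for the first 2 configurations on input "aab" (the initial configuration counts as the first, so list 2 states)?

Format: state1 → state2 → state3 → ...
Step 0: [q0]aab (head at position 0)
Step 1: δ(q0, a) = (qA, a, R)  ⊢  a[qA]ab (head at position 1)
Reading off the states of these 2 configurations: q0 → qA

Final answer: q0 → qA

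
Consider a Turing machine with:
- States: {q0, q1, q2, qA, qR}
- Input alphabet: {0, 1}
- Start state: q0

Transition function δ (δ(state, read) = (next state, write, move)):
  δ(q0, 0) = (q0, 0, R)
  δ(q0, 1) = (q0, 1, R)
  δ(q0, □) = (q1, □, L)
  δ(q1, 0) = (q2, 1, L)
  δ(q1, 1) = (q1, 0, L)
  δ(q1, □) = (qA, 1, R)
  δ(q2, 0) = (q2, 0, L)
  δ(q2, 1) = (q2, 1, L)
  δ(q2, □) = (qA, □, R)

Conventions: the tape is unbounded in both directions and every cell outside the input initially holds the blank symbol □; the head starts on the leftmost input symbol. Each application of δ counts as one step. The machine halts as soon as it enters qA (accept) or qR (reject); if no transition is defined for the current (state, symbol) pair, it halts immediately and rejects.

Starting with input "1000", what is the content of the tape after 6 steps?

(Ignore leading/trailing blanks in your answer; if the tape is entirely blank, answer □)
Step 0: [q0]1000 (head at position 0)
Step 1: δ(q0, 1) = (q0, 1, R)  ⊢  1[q0]000 (head at position 1)
Step 2: δ(q0, 0) = (q0, 0, R)  ⊢  10[q0]00 (head at position 2)
Step 3: δ(q0, 0) = (q0, 0, R)  ⊢  100[q0]0 (head at position 3)
Step 4: δ(q0, 0) = (q0, 0, R)  ⊢  1000[q0]□ (head at position 4)
Step 5: δ(q0, □) = (q1, □, L)  ⊢  100[q1]0□ (head at position 3)
Step 6: δ(q1, 0) = (q2, 1, L)  ⊢  10[q2]01□ (head at position 2)
Tape after 6 steps (ignoring surrounding blanks): 1001

Final answer: Tape: 1001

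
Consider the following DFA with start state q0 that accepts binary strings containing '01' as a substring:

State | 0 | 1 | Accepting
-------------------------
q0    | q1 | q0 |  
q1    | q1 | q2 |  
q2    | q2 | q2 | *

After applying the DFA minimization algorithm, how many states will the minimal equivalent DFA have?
All 3 states are reachable from q0, so none can be removed as unreachable.
Table-filling: first mark every (accepting, non-accepting) pair as distinguishable (accepting: {q2}; non-accepting: {q0, q1}).
Round 1: (q0, q1) on '1' go to q0 and q2, already distinguishable → mark.
Every pair of states is distinguishable, so the DFA is already minimal.
Equivalence classes: {q0}, {q1}, {q2} → 3 states.

Final answer: 3 states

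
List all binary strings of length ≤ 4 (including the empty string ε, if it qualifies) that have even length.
Checking every binary string of length 0 to 4:
  Length 0: accepted: ε | rejected: (none)
  Length 1: accepted: (none) | rejected: 0, 1
  Length 2: accepted: 00, 01, 10, 11 | rejected: (none)
  Length 3: accepted: (none) | rejected: 000, 001, 010, 011, 100, 101, 110, 111
  Length 4: accepted: 0000, 0001, 0010, 0011, 0100, 0101, 0110, 0111, 1000, 1001, 1010, 1011, 1100, 1101, 1110, 1111 | rejected: (none)
Total: 21 string(s).

Final answer: ε, 00, 01, 10, 11, 0000, 0001, 0010, 0011, 0100, 0101, 0110, 0111, 1000, 1001, 1010, 1011, 1100, 1101, 1110, 1111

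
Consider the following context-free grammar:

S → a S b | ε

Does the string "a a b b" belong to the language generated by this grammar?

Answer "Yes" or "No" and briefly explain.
A derivation exists: S ⇒ a S b ⇒ a a S b b ⇒ a a b b (using S → a S b twice, then S → ε).

Final answer: Yes - a valid derivation exists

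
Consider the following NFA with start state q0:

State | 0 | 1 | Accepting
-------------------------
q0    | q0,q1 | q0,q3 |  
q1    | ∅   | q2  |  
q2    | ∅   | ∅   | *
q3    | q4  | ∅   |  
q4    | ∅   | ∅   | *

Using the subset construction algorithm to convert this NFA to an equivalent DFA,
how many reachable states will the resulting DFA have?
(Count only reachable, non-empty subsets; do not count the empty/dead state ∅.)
Start subset: {q0}
{q0}: on 0 → {q0, q1}, on 1 → {q0, q3}
{q0, q1}: on 0 → {q0, q1}, on 1 → {q0, q2, q3}
{q0, q3}: on 0 → {q0, q1, q4}, on 1 → {q0, q3}
{q0, q2, q3}: on 0 → {q0, q1, q4}, on 1 → {q0, q3}
{q0, q1, q4}: on 0 → {q0, q1}, on 1 → {q0, q2, q3}
Reachable non-empty subsets: {q0}, {q0, q1}, {q0, q3}, {q0, q2, q3}, {q0, q1, q4} — 5 in total.

Final answer: 5 states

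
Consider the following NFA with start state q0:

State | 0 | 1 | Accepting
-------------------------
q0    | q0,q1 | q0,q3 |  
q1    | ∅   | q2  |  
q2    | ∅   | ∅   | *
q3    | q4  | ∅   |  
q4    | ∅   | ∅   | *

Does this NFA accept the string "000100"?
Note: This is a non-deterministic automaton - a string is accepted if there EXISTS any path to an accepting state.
Track the set of states the NFA could be in: start {q0}
Read '0': {q0} → {q0, q1}
Read '0': {q0, q1} → {q0, q1}
Read '0': {q0, q1} → {q0, q1}
Read '1': {q0, q1} → {q0, q2, q3}
Read '0': {q0, q2, q3} → {q0, q1, q4}
Read '0': {q0, q1, q4} → {q0, q1}
Final set {q0, q1} contains no accepting state → rejected.

Final answer: No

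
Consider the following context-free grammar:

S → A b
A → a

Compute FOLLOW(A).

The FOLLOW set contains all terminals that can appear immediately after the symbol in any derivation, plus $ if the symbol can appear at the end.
A occurs only in S → A b, where it is immediately followed by the terminal b. So FOLLOW(A) = {b}.

Final answer: {b}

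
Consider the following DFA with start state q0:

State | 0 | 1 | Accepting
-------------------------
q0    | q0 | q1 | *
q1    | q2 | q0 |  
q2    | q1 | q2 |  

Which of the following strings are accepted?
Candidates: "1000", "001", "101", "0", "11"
"1000": q0 → q1 → q2 → q1 → q2; q2 is not accepting → rejected
"001": q0 → q0 → q0 → q1; q1 is not accepting → rejected
"101": q0 → q1 → q2 → q2; q2 is not accepting → rejected
"0": q0 → q0; q0 is accepting → accepted
"11": q0 → q1 → q0; q0 is accepting → accepted

Final answer: "0", "11"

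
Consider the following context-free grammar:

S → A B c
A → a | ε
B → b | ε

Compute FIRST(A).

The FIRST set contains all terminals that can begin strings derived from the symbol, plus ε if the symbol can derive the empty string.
A → a contributes a; A → ε makes A nullable, contributing ε. FIRST(A) = {a, ε}.

Final answer: {a, ε}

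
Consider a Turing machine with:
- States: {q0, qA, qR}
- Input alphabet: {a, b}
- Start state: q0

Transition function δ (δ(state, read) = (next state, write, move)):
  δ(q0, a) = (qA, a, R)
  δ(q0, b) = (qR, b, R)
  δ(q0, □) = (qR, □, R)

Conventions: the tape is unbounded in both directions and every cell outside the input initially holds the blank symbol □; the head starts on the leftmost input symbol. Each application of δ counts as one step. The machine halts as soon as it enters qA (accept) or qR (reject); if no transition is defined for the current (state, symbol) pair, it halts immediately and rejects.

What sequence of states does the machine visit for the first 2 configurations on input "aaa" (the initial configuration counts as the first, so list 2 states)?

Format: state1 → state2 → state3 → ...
Step 0: [q0]aaa (head at position 0)
Step 1: δ(q0, a) = (qA, a, R)  ⊢  a[qA]aa (head at position 1)
Reading off the states of these 2 configurations: q0 → qA

Final answer: q0 → qA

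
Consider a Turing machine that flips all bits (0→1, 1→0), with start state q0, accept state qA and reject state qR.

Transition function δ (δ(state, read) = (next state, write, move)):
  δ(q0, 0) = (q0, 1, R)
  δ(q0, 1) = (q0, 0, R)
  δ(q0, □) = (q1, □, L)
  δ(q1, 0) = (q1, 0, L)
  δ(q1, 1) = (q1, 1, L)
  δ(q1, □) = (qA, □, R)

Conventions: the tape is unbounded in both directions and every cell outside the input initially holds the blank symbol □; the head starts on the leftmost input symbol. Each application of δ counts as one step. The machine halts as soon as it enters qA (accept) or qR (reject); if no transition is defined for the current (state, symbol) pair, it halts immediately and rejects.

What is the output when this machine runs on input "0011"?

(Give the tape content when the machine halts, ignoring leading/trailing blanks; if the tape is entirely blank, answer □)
Step 0: [q0]0011 (head at position 0)
Step 1: δ(q0, 0) = (q0, 1, R)  ⊢  1[q0]011 (head at position 1)
Step 2: δ(q0, 0) = (q0, 1, R)  ⊢  11[q0]11 (head at position 2)
Step 3: δ(q0, 1) = (q0, 0, R)  ⊢  110[q0]1 (head at position 3)
Step 4: δ(q0, 1) = (q0, 0, R)  ⊢  1100[q0]□ (head at position 4)
Step 5: δ(q0, □) = (q1, □, L)  ⊢  110[q1]0□ (head at position 3)
Step 6: δ(q1, 0) = (q1, 0, L)  ⊢  11[q1]00□ (head at position 2)
Step 7: δ(q1, 0) = (q1, 0, L)  ⊢  1[q1]100□ (head at position 1)
Step 8: δ(q1, 1) = (q1, 1, L)  ⊢  [q1]1100□ (head at position 0)
Step 9: δ(q1, 1) = (q1, 1, L)  ⊢  [q1]□1100□ (head at position -1)
Step 10: δ(q1, □) = (qA, □, R)  ⊢  □[qA]1100□ (head at position 0)
The machine is in qA, so it halts and accepts.
Tape content when halted (ignoring surrounding blanks): 1100

Final answer: Output: 1100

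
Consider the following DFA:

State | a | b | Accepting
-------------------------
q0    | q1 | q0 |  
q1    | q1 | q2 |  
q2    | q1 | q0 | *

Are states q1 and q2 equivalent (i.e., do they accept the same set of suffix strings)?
Try the suffix ε (the empty string).
From q1: q1 — not accepting.
From q2: q2 — accepting.
The two states disagree on this suffix, so they are not equivalent.

Final answer: No. Distinguishing string: ε (the empty string) - accepted from q2 but not from q1.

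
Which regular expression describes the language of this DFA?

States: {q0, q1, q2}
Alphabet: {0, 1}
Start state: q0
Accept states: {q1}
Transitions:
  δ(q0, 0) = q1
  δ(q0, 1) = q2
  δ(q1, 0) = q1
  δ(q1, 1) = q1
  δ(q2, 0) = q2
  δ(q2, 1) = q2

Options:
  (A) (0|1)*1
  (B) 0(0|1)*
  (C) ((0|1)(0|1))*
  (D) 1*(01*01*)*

Testing sample strings against the DFA:
  '0100' -> accepted
  '01' -> accepted
  '100' -> rejected
  '01100' -> accepted
Checking each option for a counterexample:
  (A) (0|1)*1: '0' is accepted by the DFA but does not match the regex → eliminated
  (B) 0(0|1)*: agrees with the DFA on all strings of length ≤ 4
  (C) ((0|1)(0|1))*: ε is rejected by the DFA but matches the regex → eliminated
  (D) 1*(01*01*)*: ε is rejected by the DFA but matches the regex → eliminated
Only (B) 0(0|1)* is consistent with the DFA.

Final answer: (B) 0(0|1)*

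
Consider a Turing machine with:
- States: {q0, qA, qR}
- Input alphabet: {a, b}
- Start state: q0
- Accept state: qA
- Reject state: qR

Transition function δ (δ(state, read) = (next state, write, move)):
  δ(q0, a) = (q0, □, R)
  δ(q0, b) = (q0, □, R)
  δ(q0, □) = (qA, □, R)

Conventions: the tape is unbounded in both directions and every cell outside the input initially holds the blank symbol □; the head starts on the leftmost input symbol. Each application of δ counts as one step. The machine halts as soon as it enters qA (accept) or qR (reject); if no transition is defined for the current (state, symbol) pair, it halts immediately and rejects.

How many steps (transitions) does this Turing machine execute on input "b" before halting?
Step 0: [q0]b (head at position 0)
Step 1: δ(q0, b) = (q0, □, R)  ⊢  □[q0]□ (head at position 1)
Step 2: δ(q0, □) = (qA, □, R)  ⊢  □□[qA]□ (head at position 2)
The machine is in qA, so it halts and accepts.
Number of transitions executed: 2.

Final answer: 2 steps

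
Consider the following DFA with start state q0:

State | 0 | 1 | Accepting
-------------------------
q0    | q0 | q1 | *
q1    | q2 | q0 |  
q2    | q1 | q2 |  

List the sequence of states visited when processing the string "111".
q0 → q1 → q0 → q1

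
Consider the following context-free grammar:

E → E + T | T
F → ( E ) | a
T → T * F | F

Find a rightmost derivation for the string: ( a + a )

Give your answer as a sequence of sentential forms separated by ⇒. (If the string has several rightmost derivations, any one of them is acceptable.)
Start with E.
Step 1: the rightmost non-terminal is E; apply E → T:  T
Step 2: the rightmost non-terminal is T; apply T → F:  F
Step 3: the rightmost non-terminal is F; apply F → ( E ):  ( E )
Step 4: the rightmost non-terminal is E; apply E → E + T:  ( E + T )
Step 5: the rightmost non-terminal is T; apply T → F:  ( E + F )
Step 6: the rightmost non-terminal is F; apply F → a:  ( E + a )
Step 7: the rightmost non-terminal is E; apply E → T:  ( T + a )
Step 8: the rightmost non-terminal is T; apply T → F:  ( F + a )
Step 9: the rightmost non-terminal is F; apply F → a:  ( a + a )

Final answer: E ⇒ T ⇒ F ⇒ ( E ) ⇒ ( E + T ) ⇒ ( E + F ) ⇒ ( E + a ) ⇒ ( T + a ) ⇒ ( F + a ) ⇒ ( a + a )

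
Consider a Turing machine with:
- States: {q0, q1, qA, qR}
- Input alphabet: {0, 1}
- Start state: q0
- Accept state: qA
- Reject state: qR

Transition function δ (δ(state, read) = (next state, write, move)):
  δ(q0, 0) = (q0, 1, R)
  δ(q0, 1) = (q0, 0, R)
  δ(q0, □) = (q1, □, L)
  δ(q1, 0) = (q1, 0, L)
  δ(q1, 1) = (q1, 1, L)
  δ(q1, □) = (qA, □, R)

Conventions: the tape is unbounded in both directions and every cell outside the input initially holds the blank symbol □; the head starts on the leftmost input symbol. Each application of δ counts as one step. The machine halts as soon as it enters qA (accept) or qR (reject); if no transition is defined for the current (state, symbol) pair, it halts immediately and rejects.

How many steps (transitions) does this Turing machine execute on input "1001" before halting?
Step 0: [q0]1001 (head at position 0)
Step 1: δ(q0, 1) = (q0, 0, R)  ⊢  0[q0]001 (head at position 1)
Step 2: δ(q0, 0) = (q0, 1, R)  ⊢  01[q0]01 (head at position 2)
Step 3: δ(q0, 0) = (q0, 1, R)  ⊢  011[q0]1 (head at position 3)
Step 4: δ(q0, 1) = (q0, 0, R)  ⊢  0110[q0]□ (head at position 4)
Step 5: δ(q0, □) = (q1, □, L)  ⊢  011[q1]0□ (head at position 3)
Step 6: δ(q1, 0) = (q1, 0, L)  ⊢  01[q1]10□ (head at position 2)
Step 7: δ(q1, 1) = (q1, 1, L)  ⊢  0[q1]110□ (head at position 1)
Step 8: δ(q1, 1) = (q1, 1, L)  ⊢  [q1]0110□ (head at position 0)
Step 9: δ(q1, 0) = (q1, 0, L)  ⊢  [q1]□0110□ (head at position -1)
Step 10: δ(q1, □) = (qA, □, R)  ⊢  □[qA]0110□ (head at position 0)
The machine is in qA, so it halts and accepts.
Number of transitions executed: 10.

Final answer: 10 steps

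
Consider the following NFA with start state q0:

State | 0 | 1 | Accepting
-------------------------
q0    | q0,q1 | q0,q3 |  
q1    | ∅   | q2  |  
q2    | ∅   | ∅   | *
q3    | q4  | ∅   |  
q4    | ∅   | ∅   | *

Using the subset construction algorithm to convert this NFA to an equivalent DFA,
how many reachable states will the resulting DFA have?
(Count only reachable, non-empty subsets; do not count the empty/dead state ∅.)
Start subset: {q0}
{q0}: on 0 → {q0, q1}, on 1 → {q0, q3}
{q0, q1}: on 0 → {q0, q1}, on 1 → {q0, q2, q3}
{q0, q3}: on 0 → {q0, q1, q4}, on 1 → {q0, q3}
{q0, q2, q3}: on 0 → {q0, q1, q4}, on 1 → {q0, q3}
{q0, q1, q4}: on 0 → {q0, q1}, on 1 → {q0, q2, q3}
Reachable non-empty subsets: {q0}, {q0, q1}, {q0, q3}, {q0, q2, q3}, {q0, q1, q4} — 5 in total.

Final answer: 5 states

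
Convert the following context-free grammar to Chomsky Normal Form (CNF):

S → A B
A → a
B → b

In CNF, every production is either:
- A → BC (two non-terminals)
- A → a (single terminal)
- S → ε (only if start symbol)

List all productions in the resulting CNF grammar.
The grammar has no ε-productions or unit productions to eliminate.
S → A B is already in CNF (two non-terminals) – keep it.
A → a is already in CNF (single terminal) – keep it.
B → b is already in CNF (single terminal) – keep it.
Resulting CNF grammar (3 productions): A → a; B → b; S → A B

Final answer: A → a; B → b; S → A B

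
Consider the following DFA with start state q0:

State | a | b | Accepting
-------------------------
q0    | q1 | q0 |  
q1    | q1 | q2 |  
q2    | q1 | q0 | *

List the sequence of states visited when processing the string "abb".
q0 → q1 → q2 → q0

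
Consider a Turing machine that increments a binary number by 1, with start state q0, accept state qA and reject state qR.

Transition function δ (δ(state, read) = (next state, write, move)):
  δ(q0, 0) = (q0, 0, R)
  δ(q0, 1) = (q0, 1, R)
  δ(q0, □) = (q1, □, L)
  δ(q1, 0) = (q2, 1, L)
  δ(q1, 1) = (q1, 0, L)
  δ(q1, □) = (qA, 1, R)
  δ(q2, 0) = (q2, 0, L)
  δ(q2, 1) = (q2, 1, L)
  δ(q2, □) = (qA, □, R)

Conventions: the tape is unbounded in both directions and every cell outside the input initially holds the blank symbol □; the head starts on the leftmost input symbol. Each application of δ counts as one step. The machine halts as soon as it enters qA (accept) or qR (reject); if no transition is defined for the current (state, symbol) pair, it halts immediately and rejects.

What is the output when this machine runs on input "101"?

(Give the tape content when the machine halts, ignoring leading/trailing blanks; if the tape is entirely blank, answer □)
Step 0: [q0]101 (head at position 0)
Step 1: δ(q0, 1) = (q0, 1, R)  ⊢  1[q0]01 (head at position 1)
Step 2: δ(q0, 0) = (q0, 0, R)  ⊢  10[q0]1 (head at position 2)
Step 3: δ(q0, 1) = (q0, 1, R)  ⊢  101[q0]□ (head at position 3)
Step 4: δ(q0, □) = (q1, □, L)  ⊢  10[q1]1□ (head at position 2)
Step 5: δ(q1, 1) = (q1, 0, L)  ⊢  1[q1]00□ (head at position 1)
Step 6: δ(q1, 0) = (q2, 1, L)  ⊢  [q2]110□ (head at position 0)
Step 7: δ(q2, 1) = (q2, 1, L)  ⊢  [q2]□110□ (head at position -1)
Step 8: δ(q2, □) = (qA, □, R)  ⊢  □[qA]110□ (head at position 0)
The machine is in qA, so it halts and accepts.
Tape content when halted (ignoring surrounding blanks): 110

Final answer: Output: 110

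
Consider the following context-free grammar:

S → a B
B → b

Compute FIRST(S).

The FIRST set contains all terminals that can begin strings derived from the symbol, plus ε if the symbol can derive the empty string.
S has the single production S → a B, whose right-hand side begins with the terminal a. So FIRST(S) = {a}.

Final answer: {a}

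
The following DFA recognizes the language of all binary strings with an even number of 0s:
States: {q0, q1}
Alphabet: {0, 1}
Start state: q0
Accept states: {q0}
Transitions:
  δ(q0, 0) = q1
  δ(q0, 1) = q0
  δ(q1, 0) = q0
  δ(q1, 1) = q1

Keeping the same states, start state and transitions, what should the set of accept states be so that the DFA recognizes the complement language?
The DFA is complete (every state has a transition on every symbol), so the complement
is recognized by the same DFA with accepting and non-accepting states swapped.
Original accept states: {q0}
Complement accept states = All states - Original accept states
= {q0, q1} - {q0}
= {q1}
Complement language: strings with an ODD number of 0s

Final answer: {q1}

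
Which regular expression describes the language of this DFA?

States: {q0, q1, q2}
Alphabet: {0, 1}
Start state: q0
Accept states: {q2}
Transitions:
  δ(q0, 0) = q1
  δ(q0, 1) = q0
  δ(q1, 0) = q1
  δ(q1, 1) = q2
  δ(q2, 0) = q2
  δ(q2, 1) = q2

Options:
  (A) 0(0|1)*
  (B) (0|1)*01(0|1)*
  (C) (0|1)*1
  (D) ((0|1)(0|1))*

Testing sample strings against the DFA:
  '11' -> rejected
  '110' -> rejected
  '01001' -> accepted
  '10' -> rejected
Checking each option for a counterexample:
  (A) 0(0|1)*: '0' is rejected by the DFA but matches the regex → eliminated
  (B) (0|1)*01(0|1)*: agrees with the DFA on all strings of length ≤ 4
  (C) (0|1)*1: '1' is rejected by the DFA but matches the regex → eliminated
  (D) ((0|1)(0|1))*: ε is rejected by the DFA but matches the regex → eliminated
Only (B) (0|1)*01(0|1)* is consistent with the DFA.

Final answer: (B) (0|1)*01(0|1)*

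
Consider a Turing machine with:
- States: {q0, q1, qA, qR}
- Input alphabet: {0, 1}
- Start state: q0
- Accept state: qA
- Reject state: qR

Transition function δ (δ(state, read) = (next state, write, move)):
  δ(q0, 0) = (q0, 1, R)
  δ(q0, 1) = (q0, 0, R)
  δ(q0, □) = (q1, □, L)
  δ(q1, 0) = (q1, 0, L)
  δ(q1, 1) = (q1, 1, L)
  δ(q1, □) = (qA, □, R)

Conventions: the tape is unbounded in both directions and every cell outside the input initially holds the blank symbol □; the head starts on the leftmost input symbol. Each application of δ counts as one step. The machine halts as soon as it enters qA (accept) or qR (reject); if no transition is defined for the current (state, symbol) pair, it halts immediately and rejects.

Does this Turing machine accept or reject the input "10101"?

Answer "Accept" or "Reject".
Step 0: [q0]10101 (head at position 0)
Step 1: δ(q0, 1) = (q0, 0, R)  ⊢  0[q0]0101 (head at position 1)
Step 2: δ(q0, 0) = (q0, 1, R)  ⊢  01[q0]101 (head at position 2)
Step 3: δ(q0, 1) = (q0, 0, R)  ⊢  010[q0]01 (head at position 3)
Step 4: δ(q0, 0) = (q0, 1, R)  ⊢  0101[q0]1 (head at position 4)
Step 5: δ(q0, 1) = (q0, 0, R)  ⊢  01010[q0]□ (head at position 5)
Step 6: δ(q0, □) = (q1, □, L)  ⊢  0101[q1]0□ (head at position 4)
Step 7: δ(q1, 0) = (q1, 0, L)  ⊢  010[q1]10□ (head at position 3)
Step 8: δ(q1, 1) = (q1, 1, L)  ⊢  01[q1]010□ (head at position 2)
Step 9: δ(q1, 0) = (q1, 0, L)  ⊢  0[q1]1010□ (head at position 1)
Step 10: δ(q1, 1) = (q1, 1, L)  ⊢  [q1]01010□ (head at position 0)
Step 11: δ(q1, 0) = (q1, 0, L)  ⊢  [q1]□01010□ (head at position -1)
Step 12: δ(q1, □) = (qA, □, R)  ⊢  □[qA]01010□ (head at position 0)
The machine is in qA, so it halts and accepts.

Final answer: Accept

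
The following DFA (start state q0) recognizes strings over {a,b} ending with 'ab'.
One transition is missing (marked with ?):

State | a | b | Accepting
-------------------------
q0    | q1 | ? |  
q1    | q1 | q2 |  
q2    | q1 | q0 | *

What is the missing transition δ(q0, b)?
q0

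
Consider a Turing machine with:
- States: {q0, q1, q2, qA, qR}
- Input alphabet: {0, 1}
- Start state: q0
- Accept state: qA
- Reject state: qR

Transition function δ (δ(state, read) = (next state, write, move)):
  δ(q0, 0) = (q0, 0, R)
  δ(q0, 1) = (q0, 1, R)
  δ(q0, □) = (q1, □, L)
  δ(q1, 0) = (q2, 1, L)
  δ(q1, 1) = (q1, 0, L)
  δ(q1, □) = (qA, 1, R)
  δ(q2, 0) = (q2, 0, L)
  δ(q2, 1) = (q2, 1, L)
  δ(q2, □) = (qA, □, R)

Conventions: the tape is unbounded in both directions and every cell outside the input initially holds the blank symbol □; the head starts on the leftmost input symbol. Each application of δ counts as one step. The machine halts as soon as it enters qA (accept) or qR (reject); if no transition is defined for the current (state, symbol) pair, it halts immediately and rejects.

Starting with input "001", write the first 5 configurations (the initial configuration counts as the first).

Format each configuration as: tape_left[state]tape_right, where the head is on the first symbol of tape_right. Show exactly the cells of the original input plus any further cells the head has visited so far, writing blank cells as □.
Step 0: [q0]001 (head at position 0)
Step 1: δ(q0, 0) = (q0, 0, R)  ⊢  0[q0]01 (head at position 1)
Step 2: δ(q0, 0) = (q0, 0, R)  ⊢  00[q0]1 (head at position 2)
Step 3: δ(q0, 1) = (q0, 1, R)  ⊢  001[q0]□ (head at position 3)
Step 4: δ(q0, □) = (q1, □, L)  ⊢  00[q1]1□ (head at position 2)

Final answer: [q0]001 ⊢ 0[q0]01 ⊢ 00[q0]1 ⊢ 001[q0]□ ⊢ 00[q1]1□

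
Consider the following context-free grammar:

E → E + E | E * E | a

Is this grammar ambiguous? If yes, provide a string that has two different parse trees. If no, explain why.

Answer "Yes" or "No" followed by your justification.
Two different leftmost derivations of a + a * a:
  (1) E ⇒ E + E ⇒ a + E ⇒ a + E * E ⇒ a + a * E ⇒ a + a * a   (tree groups a + (a * a))
  (2) E ⇒ E * E ⇒ E + E * E ⇒ a + E * E ⇒ a + a * E ⇒ a + a * a   (tree groups (a + a) * a)
Two distinct leftmost derivations = two distinct parse trees, so the grammar is ambiguous.

Final answer: Yes - the string 'a + a * a' has two distinct leftmost derivations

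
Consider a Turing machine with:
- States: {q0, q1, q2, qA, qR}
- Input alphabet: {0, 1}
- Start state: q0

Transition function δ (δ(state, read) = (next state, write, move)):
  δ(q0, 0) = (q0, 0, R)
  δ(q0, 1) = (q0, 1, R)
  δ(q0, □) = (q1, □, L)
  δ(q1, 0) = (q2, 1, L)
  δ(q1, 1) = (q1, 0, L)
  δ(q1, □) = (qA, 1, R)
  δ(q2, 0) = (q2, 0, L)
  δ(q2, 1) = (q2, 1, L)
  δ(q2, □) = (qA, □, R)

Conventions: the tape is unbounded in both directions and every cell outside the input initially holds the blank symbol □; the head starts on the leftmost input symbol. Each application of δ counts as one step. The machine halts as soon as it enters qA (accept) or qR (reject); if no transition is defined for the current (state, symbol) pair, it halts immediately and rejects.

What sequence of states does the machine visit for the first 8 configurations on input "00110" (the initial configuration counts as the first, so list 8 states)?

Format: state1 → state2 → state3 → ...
Step 0: [q0]00110 (head at position 0)
Step 1: δ(q0, 0) = (q0, 0, R)  ⊢  0[q0]0110 (head at position 1)
Step 2: δ(q0, 0) = (q0, 0, R)  ⊢  00[q0]110 (head at position 2)
Step 3: δ(q0, 1) = (q0, 1, R)  ⊢  001[q0]10 (head at position 3)
Step 4: δ(q0, 1) = (q0, 1, R)  ⊢  0011[q0]0 (head at position 4)
Step 5: δ(q0, 0) = (q0, 0, R)  ⊢  00110[q0]□ (head at position 5)
Step 6: δ(q0, □) = (q1, □, L)  ⊢  0011[q1]0□ (head at position 4)
Step 7: δ(q1, 0) = (q2, 1, L)  ⊢  001[q2]11□ (head at position 3)
Reading off the states of these 8 configurations: q0 → q0 → q0 → q0 → q0 → q0 → q1 → q2

Final answer: q0 → q0 → q0 → q0 → q0 → q0 → q1 → q2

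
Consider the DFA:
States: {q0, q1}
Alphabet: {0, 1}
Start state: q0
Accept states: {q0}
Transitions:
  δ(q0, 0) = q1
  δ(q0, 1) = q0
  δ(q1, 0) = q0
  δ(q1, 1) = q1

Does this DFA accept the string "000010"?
Processing string "000010":
  q0 --0--> q1
  q1 --0--> q0
  q0 --0--> q1
  q1 --0--> q0
  q0 --1--> q0
  q0 --0--> q1
Final state: q1
Accept states: {q0}
q1 is not an accept state, so the string is rejected.

Final answer: No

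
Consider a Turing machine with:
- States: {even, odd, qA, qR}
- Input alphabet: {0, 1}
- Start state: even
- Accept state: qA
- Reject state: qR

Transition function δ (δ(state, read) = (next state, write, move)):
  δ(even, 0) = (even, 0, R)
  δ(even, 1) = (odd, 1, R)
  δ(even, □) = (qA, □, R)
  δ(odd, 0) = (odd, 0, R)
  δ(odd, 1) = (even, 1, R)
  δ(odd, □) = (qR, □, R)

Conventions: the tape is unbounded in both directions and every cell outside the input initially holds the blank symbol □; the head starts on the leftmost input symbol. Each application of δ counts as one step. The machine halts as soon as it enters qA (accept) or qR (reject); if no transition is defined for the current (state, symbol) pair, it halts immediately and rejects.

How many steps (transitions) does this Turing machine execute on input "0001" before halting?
Step 0: [even]0001 (head at position 0)
Step 1: δ(even, 0) = (even, 0, R)  ⊢  0[even]001 (head at position 1)
Step 2: δ(even, 0) = (even, 0, R)  ⊢  00[even]01 (head at position 2)
Step 3: δ(even, 0) = (even, 0, R)  ⊢  000[even]1 (head at position 3)
Step 4: δ(even, 1) = (odd, 1, R)  ⊢  0001[odd]□ (head at position 4)
Step 5: δ(odd, □) = (qR, □, R)  ⊢  0001□[qR]□ (head at position 5)
The machine is in qR, so it halts and rejects.
Number of transitions executed: 5.

Final answer: 5 steps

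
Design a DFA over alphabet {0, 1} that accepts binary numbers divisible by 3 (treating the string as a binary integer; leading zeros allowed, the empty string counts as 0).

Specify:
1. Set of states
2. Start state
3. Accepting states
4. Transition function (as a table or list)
One valid DFA (any DFA recognizing the same language is acceptable):
States: {q0, q1, q2}
Start: q0
Accepting: {q0}
Transitions (accepting states marked with *):
State | 0 | 1 | Accepting
-------------------------
q0    | q0 | q1 | *
q1    | q2 | q0 |  
q2    | q1 | q2 |  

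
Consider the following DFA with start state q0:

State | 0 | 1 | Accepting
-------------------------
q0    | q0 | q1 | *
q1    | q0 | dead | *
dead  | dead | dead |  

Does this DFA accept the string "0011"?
Start in q0.
Read '0': q0 → q0
Read '0': q0 → q0
Read '1': q0 → q1
Read '1': q1 → dead
Final state dead is not accepting, so the string is rejected.

Final answer: No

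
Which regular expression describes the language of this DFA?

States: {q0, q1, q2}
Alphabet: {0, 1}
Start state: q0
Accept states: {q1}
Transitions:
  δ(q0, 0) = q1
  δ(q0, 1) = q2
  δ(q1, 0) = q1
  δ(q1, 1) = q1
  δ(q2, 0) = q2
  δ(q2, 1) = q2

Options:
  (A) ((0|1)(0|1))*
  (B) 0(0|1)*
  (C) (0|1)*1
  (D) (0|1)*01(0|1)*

Testing sample strings against the DFA:
  '00' -> accepted
  '11' -> rejected
  '0001' -> accepted
  '10' -> rejected
Checking each option for a counterexample:
  (A) ((0|1)(0|1))*: ε is rejected by the DFA but matches the regex → eliminated
  (B) 0(0|1)*: agrees with the DFA on all strings of length ≤ 4
  (C) (0|1)*1: '0' is accepted by the DFA but does not match the regex → eliminated
  (D) (0|1)*01(0|1)*: '0' is accepted by the DFA but does not match the regex → eliminated
Only (B) 0(0|1)* is consistent with the DFA.

Final answer: (B) 0(0|1)*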